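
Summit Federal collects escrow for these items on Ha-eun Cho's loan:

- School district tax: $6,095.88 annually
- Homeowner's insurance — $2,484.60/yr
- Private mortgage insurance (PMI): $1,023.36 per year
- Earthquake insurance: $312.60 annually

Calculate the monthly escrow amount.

$826.37

School district tax: $6,095.88
Homeowner's insurance: $2,484.60
Private mortgage insurance (PMI): $1,023.36
Earthquake insurance: $312.60
Annual escrow total = $9,916.44
Per month = $9,916.44 ÷ 12 = $826.37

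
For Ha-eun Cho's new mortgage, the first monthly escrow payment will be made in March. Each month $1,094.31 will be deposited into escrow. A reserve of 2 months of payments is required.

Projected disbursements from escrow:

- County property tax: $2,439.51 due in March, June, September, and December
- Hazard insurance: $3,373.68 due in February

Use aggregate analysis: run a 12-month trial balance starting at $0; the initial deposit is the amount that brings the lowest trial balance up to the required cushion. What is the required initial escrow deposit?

Cushion = 2 × $1,094.31 = $2,188.62
Trial balance (start $0, +$1,094.31 each month, − disbursements):
  Mar: +$1,094.31 − $2,439.51 → -$1,345.20
  Apr: +$1,094.31 → -$250.89
  May: +$1,094.31 → $843.42
  Jun: +$1,094.31 − $2,439.51 → -$501.78
  Jul: +$1,094.31 → $592.53
  Aug: +$1,094.31 → $1,686.84
  Sep: +$1,094.31 − $2,439.51 → $341.64
  Oct: +$1,094.31 → $1,435.95
  Nov: +$1,094.31 → $2,530.26
  Dec: +$1,094.31 − $2,439.51 → $1,185.06
  Jan: +$1,094.31 → $2,279.37
  Feb: +$1,094.31 − $3,373.68 → $0.00
Lowest trial balance = -$1,345.20 (Mar)
Initial deposit = cushion − low point = $2,188.62 − (-$1,345.20) = $3,533.82

$3,533.82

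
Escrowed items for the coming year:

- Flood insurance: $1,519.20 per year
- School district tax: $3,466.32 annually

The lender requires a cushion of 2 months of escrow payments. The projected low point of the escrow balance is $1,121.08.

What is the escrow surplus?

Flood insurance: $1,519.20 per year
School district tax: $3,466.32 per year
Total per year = $1,519.20 + $3,466.32 = $4,985.52
Monthly escrow = $4,985.52 ÷ 12 = $415.46
Required cushion = 2 × $415.46 = $830.92
Surplus = $1,121.08 − $830.92 = $290.16

$290.16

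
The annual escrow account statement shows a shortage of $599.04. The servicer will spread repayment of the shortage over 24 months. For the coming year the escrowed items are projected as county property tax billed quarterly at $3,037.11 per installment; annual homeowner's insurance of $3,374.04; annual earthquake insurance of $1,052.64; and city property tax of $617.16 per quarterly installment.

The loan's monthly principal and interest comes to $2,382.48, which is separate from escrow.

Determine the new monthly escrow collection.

County property tax: $3,037.11 × 4 = $12,148.44 per year
Homeowner's insurance: $3,374.04 per year
Earthquake insurance: $1,052.64 per year
City property tax: $617.16 × 4 = $2,468.64 per year
Total per year = $12,148.44 + $3,374.04 + $1,052.64 + $2,468.64 = $19,043.76
Base monthly escrow = $19,043.76 / 12 = $1,586.98
Shortage spread = $599.04 ÷ 24 = $24.96/mo
New monthly escrow = $1,586.98 + $24.96 = $1,611.94

$1,611.94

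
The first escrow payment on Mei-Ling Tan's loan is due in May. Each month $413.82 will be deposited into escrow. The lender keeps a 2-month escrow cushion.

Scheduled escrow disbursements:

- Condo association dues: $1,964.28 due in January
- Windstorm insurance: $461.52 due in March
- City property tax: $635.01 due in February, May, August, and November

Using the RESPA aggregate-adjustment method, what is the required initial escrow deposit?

$1,241.46

Cushion = 2 × $413.82 = $827.64
Trial balance (start $0, +$413.82 each month, − disbursements):
  May: +$413.82 − $635.01 → -$221.19
  Jun: +$413.82 → $192.63
  Jul: +$413.82 → $606.45
  Aug: +$413.82 − $635.01 → $385.26
  Sep: +$413.82 → $799.08
  Oct: +$413.82 → $1,212.90
  Nov: +$413.82 − $635.01 → $991.71
  Dec: +$413.82 → $1,405.53
  Jan: +$413.82 − $1,964.28 → -$144.93
  Feb: +$413.82 − $635.01 → -$366.12
  Mar: +$413.82 − $461.52 → -$413.82
  Apr: +$413.82 → $0.00
Lowest trial balance = -$413.82 (Mar)
Initial deposit = cushion − low point = $827.64 − (-$413.82) = $1,241.46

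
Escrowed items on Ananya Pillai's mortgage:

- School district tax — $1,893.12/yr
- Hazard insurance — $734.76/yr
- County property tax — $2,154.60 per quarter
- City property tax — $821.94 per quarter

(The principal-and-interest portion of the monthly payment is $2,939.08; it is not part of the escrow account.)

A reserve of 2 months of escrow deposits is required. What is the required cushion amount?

$2,422.34

School district tax = $1,893.12
Hazard insurance = $734.76
County property tax = $2,154.60 × 4 = $8,618.40
City property tax = $821.94 × 4 = $3,287.76
Yearly total = $14,534.04
Per month = $14,534.04 ÷ 12 = $1,211.17
Reserve = 2 × $1,211.17 = $2,422.34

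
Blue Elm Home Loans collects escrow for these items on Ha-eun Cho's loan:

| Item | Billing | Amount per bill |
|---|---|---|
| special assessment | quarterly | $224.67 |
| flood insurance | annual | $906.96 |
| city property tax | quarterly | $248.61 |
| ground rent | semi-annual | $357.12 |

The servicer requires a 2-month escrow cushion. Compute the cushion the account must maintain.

Special assessment — $224.67 × 4 = $898.68/yr
Flood insurance — $906.96/yr
City property tax — $248.61 × 4 = $994.44/yr
Ground rent — $357.12 × 2 = $714.24/yr
Total annual escrow = $898.68 + $906.96 + $994.44 + $714.24 = $3,514.32
Monthly escrow = $3,514.32 ÷ 12 = $292.86
Reserve = 2 × $292.86 = $585.72

$585.72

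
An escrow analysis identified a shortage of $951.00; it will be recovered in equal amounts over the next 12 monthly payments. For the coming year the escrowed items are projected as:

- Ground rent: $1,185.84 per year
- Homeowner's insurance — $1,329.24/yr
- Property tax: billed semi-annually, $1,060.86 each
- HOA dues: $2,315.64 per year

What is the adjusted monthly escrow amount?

Ground rent: $1,185.84 per year
Homeowner's insurance: $1,329.24 per year
Property tax: $1,060.86 × 2 = $2,121.72 per year
HOA dues: $2,315.64 per year
Yearly total = $1,185.84 + $1,329.24 + $2,121.72 + $2,315.64 = $6,952.44
Monthly = $6,952.44 ÷ 12 = $579.37
Shortage per month = $951.00 ÷ 12 = $79.25
Adjusted monthly = $579.37 + $79.25 = $658.62

$658.62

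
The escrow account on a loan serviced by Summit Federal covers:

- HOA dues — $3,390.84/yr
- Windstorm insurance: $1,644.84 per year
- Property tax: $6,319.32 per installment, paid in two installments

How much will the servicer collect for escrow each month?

$1,472.86

HOA dues — $3,390.84 annually
Windstorm insurance — $1,644.84 annually
Property tax — $6,319.32 × 2 = $12,638.64 annually
Combined annual = $3,390.84 + $1,644.84 + $12,638.64 = $17,674.32
Monthly = $17,674.32 / 12 = $1,472.86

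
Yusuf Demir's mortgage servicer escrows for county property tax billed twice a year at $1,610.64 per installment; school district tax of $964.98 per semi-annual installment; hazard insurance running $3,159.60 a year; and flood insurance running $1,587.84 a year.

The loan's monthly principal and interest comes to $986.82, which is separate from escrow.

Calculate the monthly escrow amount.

$824.89

County property tax = $1,610.64 × 2 = $3,221.28
School district tax = $964.98 × 2 = $1,929.96
Hazard insurance = $3,159.60
Flood insurance = $1,587.84
Total per year = $3,221.28 + $1,929.96 + $3,159.60 + $1,587.84 = $9,898.68
Monthly = $9,898.68 / 12 = $824.89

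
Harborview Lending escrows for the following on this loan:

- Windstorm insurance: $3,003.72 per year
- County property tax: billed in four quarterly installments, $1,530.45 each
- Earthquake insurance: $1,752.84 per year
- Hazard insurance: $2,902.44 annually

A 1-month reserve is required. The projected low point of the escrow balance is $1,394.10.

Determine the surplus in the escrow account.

$245.70

Windstorm insurance: $3,003.72
County property tax: $1,530.45 × 4 = $6,121.80
Earthquake insurance: $1,752.84
Hazard insurance: $2,902.44
Yearly total = $13,780.80
Monthly escrow = $13,780.80 / 12 = $1,148.40
Required reserve = 1 × $1,148.40 = $1,148.40
Excess over cushion: $1,394.10 − $1,148.40 = $245.70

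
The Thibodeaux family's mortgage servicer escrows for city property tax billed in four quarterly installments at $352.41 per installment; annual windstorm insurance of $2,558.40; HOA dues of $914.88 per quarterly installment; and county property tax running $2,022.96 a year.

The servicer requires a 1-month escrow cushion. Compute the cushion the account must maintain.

City property tax = $352.41 × 4 = $1,409.64 annually
Windstorm insurance = $2,558.40 annually
HOA dues = $914.88 × 4 = $3,659.52 annually
County property tax = $2,022.96 annually
Annual escrow total = $9,650.52
Monthly escrow = $9,650.52 / 12 = $804.21
Cushion = 1 × $804.21 = $804.21

$804.21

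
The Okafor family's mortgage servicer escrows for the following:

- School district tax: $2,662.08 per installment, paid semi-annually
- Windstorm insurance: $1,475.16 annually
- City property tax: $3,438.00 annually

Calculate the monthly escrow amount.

$853.11

School district tax — $2,662.08 × 2 = $5,324.16/yr
Windstorm insurance — $1,475.16/yr
City property tax — $3,438.00/yr
Yearly total = $5,324.16 + $1,475.16 + $3,438.00 = $10,237.32
Per month = $10,237.32 ÷ 12 = $853.11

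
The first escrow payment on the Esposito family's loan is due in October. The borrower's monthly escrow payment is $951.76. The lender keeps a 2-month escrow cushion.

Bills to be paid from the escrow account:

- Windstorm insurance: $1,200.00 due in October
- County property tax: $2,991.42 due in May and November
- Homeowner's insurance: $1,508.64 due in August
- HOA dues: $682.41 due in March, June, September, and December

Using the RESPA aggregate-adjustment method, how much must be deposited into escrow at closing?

$4,191.42

Cushion = 2 × $951.76 = $1,903.52
Trial balance (start $0, +$951.76 each month, − disbursements):
  Oct: +$951.76 − $1,200.00 → -$248.24
  Nov: +$951.76 − $2,991.42 → -$2,287.90
  Dec: +$951.76 − $682.41 → -$2,018.55
  Jan: +$951.76 → -$1,066.79
  Feb: +$951.76 → -$115.03
  Mar: +$951.76 − $682.41 → $154.32
  Apr: +$951.76 → $1,106.08
  May: +$951.76 − $2,991.42 → -$933.58
  Jun: +$951.76 − $682.41 → -$664.23
  Jul: +$951.76 → $287.53
  Aug: +$951.76 − $1,508.64 → -$269.35
  Sep: +$951.76 − $682.41 → $0.00
Lowest trial balance = -$2,287.90 (Nov)
Initial deposit = cushion − low point = $1,903.52 − (-$2,287.90) = $4,191.42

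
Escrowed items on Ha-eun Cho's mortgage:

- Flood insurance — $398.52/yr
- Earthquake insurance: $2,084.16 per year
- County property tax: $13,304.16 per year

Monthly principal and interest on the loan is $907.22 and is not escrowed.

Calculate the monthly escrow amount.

Flood insurance: $398.52
Earthquake insurance: $2,084.16
County property tax: $13,304.16
Total per year = $398.52 + $2,084.16 + $13,304.16 = $15,786.84
Base monthly escrow = $15,786.84 / 12 = $1,315.57

$1,315.57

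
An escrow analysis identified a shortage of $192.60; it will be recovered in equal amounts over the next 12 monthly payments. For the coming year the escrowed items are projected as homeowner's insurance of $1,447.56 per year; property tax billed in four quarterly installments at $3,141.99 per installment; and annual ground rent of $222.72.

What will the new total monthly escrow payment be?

$1,202.57

Homeowner's insurance = $1,447.56 per year
Property tax = $3,141.99 × 4 = $12,567.96 per year
Ground rent = $222.72 per year
Total annual escrow = $1,447.56 + $12,567.96 + $222.72 = $14,238.24
Base monthly escrow = $14,238.24 / 12 = $1,186.52
Shortage per month = $192.60 / 12 = $16.05
New monthly escrow = $1,186.52 + $16.05 = $1,202.57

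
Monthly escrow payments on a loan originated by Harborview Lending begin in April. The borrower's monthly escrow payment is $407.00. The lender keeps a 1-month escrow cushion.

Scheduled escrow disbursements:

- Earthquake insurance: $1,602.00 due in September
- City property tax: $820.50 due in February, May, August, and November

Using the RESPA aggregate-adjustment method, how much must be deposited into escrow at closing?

$1,214.50

Cushion = 1 × $407.00 = $407.00
Trial balance (start $0, +$407.00 each month, − disbursements):
  Apr: +$407.00 → $407.00
  May: +$407.00 − $820.50 → -$6.50
  Jun: +$407.00 → $400.50
  Jul: +$407.00 → $807.50
  Aug: +$407.00 − $820.50 → $394.00
  Sep: +$407.00 − $1,602.00 → -$801.00
  Oct: +$407.00 → -$394.00
  Nov: +$407.00 − $820.50 → -$807.50
  Dec: +$407.00 → -$400.50
  Jan: +$407.00 → $6.50
  Feb: +$407.00 − $820.50 → -$407.00
  Mar: +$407.00 → $0.00
Lowest trial balance = -$807.50 (Nov)
Initial deposit = cushion − low point = $407.00 − (-$807.50) = $1,214.50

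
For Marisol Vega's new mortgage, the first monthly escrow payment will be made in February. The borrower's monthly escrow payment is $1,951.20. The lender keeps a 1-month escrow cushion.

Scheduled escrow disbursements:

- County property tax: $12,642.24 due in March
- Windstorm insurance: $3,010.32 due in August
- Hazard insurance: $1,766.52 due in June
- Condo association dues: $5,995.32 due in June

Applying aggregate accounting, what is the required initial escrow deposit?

Cushion = 1 × $1,951.20 = $1,951.20
Trial balance (start $0, +$1,951.20 each month, − disbursements):
  Feb: +$1,951.20 → $1,951.20
  Mar: +$1,951.20 − $12,642.24 → -$8,739.84
  Apr: +$1,951.20 → -$6,788.64
  May: +$1,951.20 → -$4,837.44
  Jun: +$1,951.20 − $7,761.84 → -$10,648.08
  Jul: +$1,951.20 → -$8,696.88
  Aug: +$1,951.20 − $3,010.32 → -$9,756.00
  Sep: +$1,951.20 → -$7,804.80
  Oct: +$1,951.20 → -$5,853.60
  Nov: +$1,951.20 → -$3,902.40
  Dec: +$1,951.20 → -$1,951.20
  Jan: +$1,951.20 → $0.00
Lowest trial balance = -$10,648.08 (Jun)
Initial deposit = cushion − low point = $1,951.20 − (-$10,648.08) = $12,599.28

$12,599.28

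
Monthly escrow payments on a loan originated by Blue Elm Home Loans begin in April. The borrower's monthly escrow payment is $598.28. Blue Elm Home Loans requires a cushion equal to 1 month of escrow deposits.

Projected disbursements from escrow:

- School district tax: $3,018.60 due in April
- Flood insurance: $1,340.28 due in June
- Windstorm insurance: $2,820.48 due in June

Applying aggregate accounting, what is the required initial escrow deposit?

$5,982.80

Cushion = 1 × $598.28 = $598.28
Trial balance (start $0, +$598.28 each month, − disbursements):
  Apr: +$598.28 − $3,018.60 → -$2,420.32
  May: +$598.28 → -$1,822.04
  Jun: +$598.28 − $4,160.76 → -$5,384.52
  Jul: +$598.28 → -$4,786.24
  Aug: +$598.28 → -$4,187.96
  Sep: +$598.28 → -$3,589.68
  Oct: +$598.28 → -$2,991.40
  Nov: +$598.28 → -$2,393.12
  Dec: +$598.28 → -$1,794.84
  Jan: +$598.28 → -$1,196.56
  Feb: +$598.28 → -$598.28
  Mar: +$598.28 → $0.00
Lowest trial balance = -$5,384.52 (Jun)
Initial deposit = cushion − low point = $598.28 − (-$5,384.52) = $5,982.80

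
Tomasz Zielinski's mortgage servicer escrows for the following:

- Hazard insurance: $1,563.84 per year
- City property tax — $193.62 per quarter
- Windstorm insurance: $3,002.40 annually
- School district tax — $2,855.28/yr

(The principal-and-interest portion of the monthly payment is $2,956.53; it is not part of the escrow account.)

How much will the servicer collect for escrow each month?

$683.00

Hazard insurance: $1,563.84
City property tax: $193.62 × 4 = $774.48
Windstorm insurance: $3,002.40
School district tax: $2,855.28
Yearly total = $8,196.00
Monthly escrow = $8,196.00 ÷ 12 = $683.00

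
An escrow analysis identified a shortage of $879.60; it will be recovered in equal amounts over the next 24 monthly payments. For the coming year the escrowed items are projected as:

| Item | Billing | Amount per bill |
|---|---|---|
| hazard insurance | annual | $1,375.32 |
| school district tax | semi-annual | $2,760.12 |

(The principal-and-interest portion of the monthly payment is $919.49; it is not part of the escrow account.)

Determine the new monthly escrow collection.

$611.28

Hazard insurance — $1,375.32
School district tax — $2,760.12 × 2 = $5,520.24
Yearly total = $1,375.32 + $5,520.24 = $6,895.56
Monthly escrow = $6,895.56 / 12 = $574.63
Monthly shortage recovery: $879.60 / 24 = $36.65
Adjusted monthly = $574.63 + $36.65 = $611.28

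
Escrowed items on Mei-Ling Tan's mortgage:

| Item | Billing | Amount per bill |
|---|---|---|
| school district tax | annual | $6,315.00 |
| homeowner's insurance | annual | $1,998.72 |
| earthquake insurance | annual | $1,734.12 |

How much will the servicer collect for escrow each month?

$837.32

School district tax: $6,315.00 per year
Homeowner's insurance: $1,998.72 per year
Earthquake insurance: $1,734.12 per year
Yearly total = $10,047.84
Per month = $10,047.84 ÷ 12 = $837.32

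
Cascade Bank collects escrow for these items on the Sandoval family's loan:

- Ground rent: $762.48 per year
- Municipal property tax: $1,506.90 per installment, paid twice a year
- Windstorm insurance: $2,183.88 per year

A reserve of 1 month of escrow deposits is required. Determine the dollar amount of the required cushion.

Ground rent: $762.48/yr
Municipal property tax: $1,506.90 × 2 = $3,013.80/yr
Windstorm insurance: $2,183.88/yr
Annual escrow total = $762.48 + $3,013.80 + $2,183.88 = $5,960.16
Base monthly escrow = $5,960.16 ÷ 12 = $496.68
Reserve = 1 × $496.68 = $496.68

$496.68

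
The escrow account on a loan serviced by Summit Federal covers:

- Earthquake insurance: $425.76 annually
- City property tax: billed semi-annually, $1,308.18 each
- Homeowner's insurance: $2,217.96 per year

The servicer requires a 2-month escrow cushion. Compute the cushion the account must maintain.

$876.68

Earthquake insurance — $425.76/yr
City property tax — $1,308.18 × 2 = $2,616.36/yr
Homeowner's insurance — $2,217.96/yr
Combined annual = $425.76 + $2,616.36 + $2,217.96 = $5,260.08
Per month = $5,260.08 ÷ 12 = $438.34
Required cushion = 2 × $438.34 = $876.68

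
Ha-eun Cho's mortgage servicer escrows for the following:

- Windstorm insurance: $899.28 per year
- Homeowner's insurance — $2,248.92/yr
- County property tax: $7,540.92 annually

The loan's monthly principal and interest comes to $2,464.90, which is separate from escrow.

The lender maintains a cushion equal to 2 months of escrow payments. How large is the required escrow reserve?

$1,781.52

Windstorm insurance — $899.28 annually
Homeowner's insurance — $2,248.92 annually
County property tax — $7,540.92 annually
Combined annual = $899.28 + $2,248.92 + $7,540.92 = $10,689.12
Monthly = $10,689.12 ÷ 12 = $890.76
Reserve = 2 × $890.76 = $1,781.52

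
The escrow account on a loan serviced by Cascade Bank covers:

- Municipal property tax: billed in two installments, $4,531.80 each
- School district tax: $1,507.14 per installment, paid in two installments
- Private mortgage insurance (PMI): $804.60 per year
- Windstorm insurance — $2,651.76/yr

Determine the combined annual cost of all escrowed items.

Municipal property tax = $4,531.80 × 2 = $9,063.60
School district tax = $1,507.14 × 2 = $3,014.28
Private mortgage insurance (PMI) = $804.60
Windstorm insurance = $2,651.76
Total annual escrow = $15,534.24

$15,534.24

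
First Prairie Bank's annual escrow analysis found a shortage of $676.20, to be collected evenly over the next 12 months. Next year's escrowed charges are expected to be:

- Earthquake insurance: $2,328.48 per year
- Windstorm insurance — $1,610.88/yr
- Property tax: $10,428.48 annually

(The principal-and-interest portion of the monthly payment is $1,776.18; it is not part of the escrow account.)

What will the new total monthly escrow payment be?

Earthquake insurance: $2,328.48
Windstorm insurance: $1,610.88
Property tax: $10,428.48
Total per year = $14,367.84
Base monthly escrow = $14,367.84 / 12 = $1,197.32
Monthly shortage recovery: $676.20 / 12 = $56.35
New monthly escrow = $1,197.32 + $56.35 = $1,253.67

$1,253.67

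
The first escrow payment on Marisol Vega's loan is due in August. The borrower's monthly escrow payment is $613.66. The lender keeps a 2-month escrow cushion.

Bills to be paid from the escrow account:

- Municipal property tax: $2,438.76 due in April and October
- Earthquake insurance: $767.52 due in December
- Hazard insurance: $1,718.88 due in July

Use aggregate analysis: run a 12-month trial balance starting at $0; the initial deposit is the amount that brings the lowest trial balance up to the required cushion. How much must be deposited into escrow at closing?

Cushion = 2 × $613.66 = $1,227.32
Trial balance (start $0, +$613.66 each month, − disbursements):
  Aug: +$613.66 → $613.66
  Sep: +$613.66 → $1,227.32
  Oct: +$613.66 − $2,438.76 → -$597.78
  Nov: +$613.66 → $15.88
  Dec: +$613.66 − $767.52 → -$137.98
  Jan: +$613.66 → $475.68
  Feb: +$613.66 → $1,089.34
  Mar: +$613.66 → $1,703.00
  Apr: +$613.66 − $2,438.76 → -$122.10
  May: +$613.66 → $491.56
  Jun: +$613.66 → $1,105.22
  Jul: +$613.66 − $1,718.88 → $0.00
Lowest trial balance = -$597.78 (Oct)
Initial deposit = cushion − low point = $1,227.32 − (-$597.78) = $1,825.10

$1,825.10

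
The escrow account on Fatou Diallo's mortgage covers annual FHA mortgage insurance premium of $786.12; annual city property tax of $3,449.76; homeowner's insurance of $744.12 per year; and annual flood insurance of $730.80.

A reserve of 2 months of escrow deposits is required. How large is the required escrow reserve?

$951.80

FHA mortgage insurance premium: $786.12 annually
City property tax: $3,449.76 annually
Homeowner's insurance: $744.12 annually
Flood insurance: $730.80 annually
Yearly total = $786.12 + $3,449.76 + $744.12 + $730.80 = $5,710.80
Per month = $5,710.80 ÷ 12 = $475.90
Required cushion = 2 × $475.90 = $951.80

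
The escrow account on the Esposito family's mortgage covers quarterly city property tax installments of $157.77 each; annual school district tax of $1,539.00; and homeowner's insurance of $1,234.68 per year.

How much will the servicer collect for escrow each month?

City property tax: $157.77 × 4 = $631.08
School district tax: $1,539.00
Homeowner's insurance: $1,234.68
Combined annual = $631.08 + $1,539.00 + $1,234.68 = $3,404.76
Monthly = $3,404.76 ÷ 12 = $283.73

$283.73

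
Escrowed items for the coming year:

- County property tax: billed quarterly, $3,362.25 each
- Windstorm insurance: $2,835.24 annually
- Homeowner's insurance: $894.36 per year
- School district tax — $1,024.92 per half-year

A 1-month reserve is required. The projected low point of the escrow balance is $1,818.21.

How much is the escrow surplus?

County property tax — $3,362.25 × 4 = $13,449.00 annually
Windstorm insurance — $2,835.24 annually
Homeowner's insurance — $894.36 annually
School district tax — $1,024.92 × 2 = $2,049.84 annually
Combined annual = $13,449.00 + $2,835.24 + $894.36 + $2,049.84 = $19,228.44
Monthly = $19,228.44 / 12 = $1,602.37
Required cushion = 1 × $1,602.37 = $1,602.37
Surplus = $1,818.21 − $1,602.37 = $215.84

$215.84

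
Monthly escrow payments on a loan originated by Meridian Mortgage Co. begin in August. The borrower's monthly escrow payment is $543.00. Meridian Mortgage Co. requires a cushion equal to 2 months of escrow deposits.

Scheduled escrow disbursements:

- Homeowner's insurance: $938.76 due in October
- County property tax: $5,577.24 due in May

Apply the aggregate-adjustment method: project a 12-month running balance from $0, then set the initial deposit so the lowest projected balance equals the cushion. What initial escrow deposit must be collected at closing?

$2,172.00

Cushion = 2 × $543.00 = $1,086.00
Trial balance (start $0, +$543.00 each month, − disbursements):
  Aug: +$543.00 → $543.00
  Sep: +$543.00 → $1,086.00
  Oct: +$543.00 − $938.76 → $690.24
  Nov: +$543.00 → $1,233.24
  Dec: +$543.00 → $1,776.24
  Jan: +$543.00 → $2,319.24
  Feb: +$543.00 → $2,862.24
  Mar: +$543.00 → $3,405.24
  Apr: +$543.00 → $3,948.24
  May: +$543.00 − $5,577.24 → -$1,086.00
  Jun: +$543.00 → -$543.00
  Jul: +$543.00 → $0.00
Lowest trial balance = -$1,086.00 (May)
Initial deposit = cushion − low point = $1,086.00 − (-$1,086.00) = $2,172.00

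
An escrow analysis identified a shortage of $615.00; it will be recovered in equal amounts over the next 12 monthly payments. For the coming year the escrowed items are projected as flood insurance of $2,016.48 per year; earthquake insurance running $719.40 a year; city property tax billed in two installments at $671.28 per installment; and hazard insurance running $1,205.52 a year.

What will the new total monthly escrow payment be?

$491.58

Flood insurance — $2,016.48/yr
Earthquake insurance — $719.40/yr
City property tax — $671.28 × 2 = $1,342.56/yr
Hazard insurance — $1,205.52/yr
Yearly total = $5,283.96
Monthly = $5,283.96 / 12 = $440.33
Monthly shortage recovery: $615.00 / 12 = $51.25
New monthly escrow = $440.33 + $51.25 = $491.58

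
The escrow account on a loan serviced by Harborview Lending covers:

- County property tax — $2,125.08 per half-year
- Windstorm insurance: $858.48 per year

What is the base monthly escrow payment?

County property tax — $2,125.08 × 2 = $4,250.16 annually
Windstorm insurance — $858.48 annually
Total annual escrow = $5,108.64
Monthly = $5,108.64 ÷ 12 = $425.72

$425.72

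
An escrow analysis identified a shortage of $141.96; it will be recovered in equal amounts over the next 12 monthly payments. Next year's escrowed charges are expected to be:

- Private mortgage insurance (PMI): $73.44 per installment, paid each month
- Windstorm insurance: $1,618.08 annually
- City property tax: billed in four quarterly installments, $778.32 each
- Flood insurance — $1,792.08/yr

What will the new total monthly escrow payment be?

$628.89

Private mortgage insurance (PMI) — $73.44 × 12 = $881.28 per year
Windstorm insurance — $1,618.08 per year
City property tax — $778.32 × 4 = $3,113.28 per year
Flood insurance — $1,792.08 per year
Total annual escrow = $7,404.72
Monthly escrow = $7,404.72 ÷ 12 = $617.06
Shortage spread = $141.96 / 12 = $11.83/mo
Adjusted monthly = $617.06 + $11.83 = $628.89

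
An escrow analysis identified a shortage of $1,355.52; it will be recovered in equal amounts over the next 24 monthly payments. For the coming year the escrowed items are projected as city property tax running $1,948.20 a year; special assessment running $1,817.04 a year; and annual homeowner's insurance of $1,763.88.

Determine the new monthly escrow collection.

$517.24

City property tax = $1,948.20 per year
Special assessment = $1,817.04 per year
Homeowner's insurance = $1,763.88 per year
Combined annual = $1,948.20 + $1,817.04 + $1,763.88 = $5,529.12
Monthly = $5,529.12 / 12 = $460.76
Shortage per month = $1,355.52 ÷ 24 = $56.48
New monthly escrow = $460.76 + $56.48 = $517.24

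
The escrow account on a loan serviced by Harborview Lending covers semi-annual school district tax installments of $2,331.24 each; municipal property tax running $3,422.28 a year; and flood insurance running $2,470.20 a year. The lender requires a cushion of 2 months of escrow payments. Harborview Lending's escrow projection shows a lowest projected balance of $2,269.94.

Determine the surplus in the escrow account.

School district tax — $2,331.24 × 2 = $4,662.48 per year
Municipal property tax — $3,422.28 per year
Flood insurance — $2,470.20 per year
Combined annual = $10,554.96
Per month = $10,554.96 ÷ 12 = $879.58
Required reserve = 2 × $879.58 = $1,759.16
Surplus = $2,269.94 − $1,759.16 = $510.78

$510.78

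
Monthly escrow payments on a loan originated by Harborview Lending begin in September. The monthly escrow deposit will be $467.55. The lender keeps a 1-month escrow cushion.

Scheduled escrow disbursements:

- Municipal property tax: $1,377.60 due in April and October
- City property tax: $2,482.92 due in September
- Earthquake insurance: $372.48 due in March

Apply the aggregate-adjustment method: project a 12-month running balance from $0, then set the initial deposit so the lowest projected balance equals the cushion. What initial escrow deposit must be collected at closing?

Cushion = 1 × $467.55 = $467.55
Trial balance (start $0, +$467.55 each month, − disbursements):
  Sep: +$467.55 − $2,482.92 → -$2,015.37
  Oct: +$467.55 − $1,377.60 → -$2,925.42
  Nov: +$467.55 → -$2,457.87
  Dec: +$467.55 → -$1,990.32
  Jan: +$467.55 → -$1,522.77
  Feb: +$467.55 → -$1,055.22
  Mar: +$467.55 − $372.48 → -$960.15
  Apr: +$467.55 − $1,377.60 → -$1,870.20
  May: +$467.55 → -$1,402.65
  Jun: +$467.55 → -$935.10
  Jul: +$467.55 → -$467.55
  Aug: +$467.55 → $0.00
Lowest trial balance = -$2,925.42 (Oct)
Initial deposit = cushion − low point = $467.55 − (-$2,925.42) = $3,392.97

$3,392.97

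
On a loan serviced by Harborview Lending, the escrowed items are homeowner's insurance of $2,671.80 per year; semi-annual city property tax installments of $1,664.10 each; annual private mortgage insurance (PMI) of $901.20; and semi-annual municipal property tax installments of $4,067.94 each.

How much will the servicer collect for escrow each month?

Homeowner's insurance — $2,671.80
City property tax — $1,664.10 × 2 = $3,328.20
Private mortgage insurance (PMI) — $901.20
Municipal property tax — $4,067.94 × 2 = $8,135.88
Annual escrow total = $15,037.08
Per month = $15,037.08 ÷ 12 = $1,253.09

$1,253.09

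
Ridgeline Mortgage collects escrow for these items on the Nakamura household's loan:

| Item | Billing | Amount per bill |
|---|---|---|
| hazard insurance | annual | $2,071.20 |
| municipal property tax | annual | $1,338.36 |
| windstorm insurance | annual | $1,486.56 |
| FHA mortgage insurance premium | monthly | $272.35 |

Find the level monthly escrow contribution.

$680.36

Hazard insurance: $2,071.20
Municipal property tax: $1,338.36
Windstorm insurance: $1,486.56
FHA mortgage insurance premium: $272.35 × 12 = $3,268.20
Annual escrow total = $2,071.20 + $1,338.36 + $1,486.56 + $3,268.20 = $8,164.32
Per month = $8,164.32 ÷ 12 = $680.36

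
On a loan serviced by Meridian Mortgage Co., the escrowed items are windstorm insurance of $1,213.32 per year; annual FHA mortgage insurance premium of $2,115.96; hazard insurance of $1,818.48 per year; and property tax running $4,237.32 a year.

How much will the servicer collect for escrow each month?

$782.09

Windstorm insurance: $1,213.32/yr
FHA mortgage insurance premium: $2,115.96/yr
Hazard insurance: $1,818.48/yr
Property tax: $4,237.32/yr
Annual escrow total = $9,385.08
Monthly escrow = $9,385.08 ÷ 12 = $782.09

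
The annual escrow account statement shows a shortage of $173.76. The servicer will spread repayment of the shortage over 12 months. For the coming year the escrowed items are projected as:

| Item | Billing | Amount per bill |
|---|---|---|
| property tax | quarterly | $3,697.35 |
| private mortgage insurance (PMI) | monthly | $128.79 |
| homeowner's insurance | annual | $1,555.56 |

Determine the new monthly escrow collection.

$1,505.35

Property tax — $3,697.35 × 4 = $14,789.40/yr
Private mortgage insurance (PMI) — $128.79 × 12 = $1,545.48/yr
Homeowner's insurance — $1,555.56/yr
Total per year = $14,789.40 + $1,545.48 + $1,555.56 = $17,890.44
Monthly = $17,890.44 / 12 = $1,490.87
Shortage per month = $173.76 ÷ 12 = $14.48
New monthly escrow = $1,490.87 + $14.48 = $1,505.35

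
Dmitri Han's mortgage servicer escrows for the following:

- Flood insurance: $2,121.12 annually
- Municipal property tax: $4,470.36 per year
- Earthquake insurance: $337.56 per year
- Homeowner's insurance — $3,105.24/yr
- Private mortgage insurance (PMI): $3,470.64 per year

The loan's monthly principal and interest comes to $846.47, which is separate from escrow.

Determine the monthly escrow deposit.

$1,125.41

Flood insurance — $2,121.12 annually
Municipal property tax — $4,470.36 annually
Earthquake insurance — $337.56 annually
Homeowner's insurance — $3,105.24 annually
Private mortgage insurance (PMI) — $3,470.64 annually
Combined annual = $2,121.12 + $4,470.36 + $337.56 + $3,105.24 + $3,470.64 = $13,504.92
Monthly escrow = $13,504.92 ÷ 12 = $1,125.41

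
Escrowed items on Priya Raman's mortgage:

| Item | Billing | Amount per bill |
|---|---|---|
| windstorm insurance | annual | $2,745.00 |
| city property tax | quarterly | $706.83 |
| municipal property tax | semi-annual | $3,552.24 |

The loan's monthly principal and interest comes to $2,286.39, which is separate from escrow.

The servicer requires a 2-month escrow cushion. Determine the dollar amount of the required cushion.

Windstorm insurance: $2,745.00 annually
City property tax: $706.83 × 4 = $2,827.32 annually
Municipal property tax: $3,552.24 × 2 = $7,104.48 annually
Total annual escrow = $2,745.00 + $2,827.32 + $7,104.48 = $12,676.80
Per month = $12,676.80 ÷ 12 = $1,056.40
Required cushion = 2 × $1,056.40 = $2,112.80

$2,112.80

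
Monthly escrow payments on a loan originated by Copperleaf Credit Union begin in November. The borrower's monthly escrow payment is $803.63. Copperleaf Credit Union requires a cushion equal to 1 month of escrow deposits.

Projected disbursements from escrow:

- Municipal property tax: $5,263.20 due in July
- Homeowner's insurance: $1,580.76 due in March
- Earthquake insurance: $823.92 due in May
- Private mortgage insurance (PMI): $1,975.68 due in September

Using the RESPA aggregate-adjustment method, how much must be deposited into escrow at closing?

Cushion = 1 × $803.63 = $803.63
Trial balance (start $0, +$803.63 each month, − disbursements):
  Nov: +$803.63 → $803.63
  Dec: +$803.63 → $1,607.26
  Jan: +$803.63 → $2,410.89
  Feb: +$803.63 → $3,214.52
  Mar: +$803.63 − $1,580.76 → $2,437.39
  Apr: +$803.63 → $3,241.02
  May: +$803.63 − $823.92 → $3,220.73
  Jun: +$803.63 → $4,024.36
  Jul: +$803.63 − $5,263.20 → -$435.21
  Aug: +$803.63 → $368.42
  Sep: +$803.63 − $1,975.68 → -$803.63
  Oct: +$803.63 → $0.00
Lowest trial balance = -$803.63 (Sep)
Initial deposit = cushion − low point = $803.63 − (-$803.63) = $1,607.26

$1,607.26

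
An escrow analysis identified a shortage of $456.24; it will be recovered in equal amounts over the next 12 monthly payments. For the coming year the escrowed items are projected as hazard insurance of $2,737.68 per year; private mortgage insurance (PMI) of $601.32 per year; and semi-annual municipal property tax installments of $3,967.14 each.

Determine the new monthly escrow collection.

Hazard insurance: $2,737.68 per year
Private mortgage insurance (PMI): $601.32 per year
Municipal property tax: $3,967.14 × 2 = $7,934.28 per year
Total per year = $11,273.28
Monthly = $11,273.28 / 12 = $939.44
Shortage per month = $456.24 / 12 = $38.02
New monthly escrow = $939.44 + $38.02 = $977.46

$977.46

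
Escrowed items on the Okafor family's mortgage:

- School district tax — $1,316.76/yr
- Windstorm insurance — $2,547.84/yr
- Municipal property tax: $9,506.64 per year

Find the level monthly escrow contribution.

School district tax: $1,316.76/yr
Windstorm insurance: $2,547.84/yr
Municipal property tax: $9,506.64/yr
Total annual escrow = $1,316.76 + $2,547.84 + $9,506.64 = $13,371.24
Monthly = $13,371.24 / 12 = $1,114.27

$1,114.27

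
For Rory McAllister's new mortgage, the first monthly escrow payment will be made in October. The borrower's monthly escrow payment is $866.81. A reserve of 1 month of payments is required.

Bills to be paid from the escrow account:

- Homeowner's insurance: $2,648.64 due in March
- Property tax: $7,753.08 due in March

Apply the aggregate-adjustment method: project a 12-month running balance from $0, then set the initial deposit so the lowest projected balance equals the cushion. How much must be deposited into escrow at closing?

$6,067.67

Cushion = 1 × $866.81 = $866.81
Trial balance (start $0, +$866.81 each month, − disbursements):
  Oct: +$866.81 → $866.81
  Nov: +$866.81 → $1,733.62
  Dec: +$866.81 → $2,600.43
  Jan: +$866.81 → $3,467.24
  Feb: +$866.81 → $4,334.05
  Mar: +$866.81 − $10,401.72 → -$5,200.86
  Apr: +$866.81 → -$4,334.05
  May: +$866.81 → -$3,467.24
  Jun: +$866.81 → -$2,600.43
  Jul: +$866.81 → -$1,733.62
  Aug: +$866.81 → -$866.81
  Sep: +$866.81 → $0.00
Lowest trial balance = -$5,200.86 (Mar)
Initial deposit = cushion − low point = $866.81 − (-$5,200.86) = $6,067.67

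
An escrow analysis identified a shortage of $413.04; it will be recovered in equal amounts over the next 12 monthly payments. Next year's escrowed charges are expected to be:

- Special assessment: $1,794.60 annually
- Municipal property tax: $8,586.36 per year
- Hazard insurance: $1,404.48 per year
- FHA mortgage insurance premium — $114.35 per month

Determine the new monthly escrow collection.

Special assessment — $1,794.60 annually
Municipal property tax — $8,586.36 annually
Hazard insurance — $1,404.48 annually
FHA mortgage insurance premium — $114.35 × 12 = $1,372.20 annually
Combined annual = $1,794.60 + $8,586.36 + $1,404.48 + $1,372.20 = $13,157.64
Monthly escrow = $13,157.64 ÷ 12 = $1,096.47
Shortage spread = $413.04 ÷ 12 = $34.42/mo
New monthly escrow = $1,096.47 + $34.42 = $1,130.89

$1,130.89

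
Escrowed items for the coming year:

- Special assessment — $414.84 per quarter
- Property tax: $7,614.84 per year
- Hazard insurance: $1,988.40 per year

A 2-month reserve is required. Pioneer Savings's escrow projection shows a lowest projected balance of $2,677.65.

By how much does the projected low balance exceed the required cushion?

Special assessment — $414.84 × 4 = $1,659.36
Property tax — $7,614.84
Hazard insurance — $1,988.40
Total annual escrow = $1,659.36 + $7,614.84 + $1,988.40 = $11,262.60
Per month = $11,262.60 ÷ 12 = $938.55
Required cushion = 2 × $938.55 = $1,877.10
Surplus = $2,677.65 − $1,877.10 = $800.55

$800.55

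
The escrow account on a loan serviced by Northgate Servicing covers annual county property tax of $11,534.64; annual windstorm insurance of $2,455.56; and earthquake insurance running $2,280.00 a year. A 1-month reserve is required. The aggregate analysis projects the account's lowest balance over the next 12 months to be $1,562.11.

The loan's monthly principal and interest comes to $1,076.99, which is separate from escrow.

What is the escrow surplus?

County property tax — $11,534.64
Windstorm insurance — $2,455.56
Earthquake insurance — $2,280.00
Combined annual = $16,270.20
Monthly = $16,270.20 / 12 = $1,355.85
Cushion = 1 × $1,355.85 = $1,355.85
Surplus = $1,562.11 − $1,355.85 = $206.26

$206.26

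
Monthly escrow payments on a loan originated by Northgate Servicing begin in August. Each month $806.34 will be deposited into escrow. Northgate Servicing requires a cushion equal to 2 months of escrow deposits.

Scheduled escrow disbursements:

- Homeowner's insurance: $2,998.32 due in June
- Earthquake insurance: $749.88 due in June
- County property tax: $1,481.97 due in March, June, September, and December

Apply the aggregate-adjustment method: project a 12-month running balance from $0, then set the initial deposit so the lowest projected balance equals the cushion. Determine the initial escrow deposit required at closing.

$2,419.02

Cushion = 2 × $806.34 = $1,612.68
Trial balance (start $0, +$806.34 each month, − disbursements):
  Aug: +$806.34 → $806.34
  Sep: +$806.34 − $1,481.97 → $130.71
  Oct: +$806.34 → $937.05
  Nov: +$806.34 → $1,743.39
  Dec: +$806.34 − $1,481.97 → $1,067.76
  Jan: +$806.34 → $1,874.10
  Feb: +$806.34 → $2,680.44
  Mar: +$806.34 − $1,481.97 → $2,004.81
  Apr: +$806.34 → $2,811.15
  May: +$806.34 → $3,617.49
  Jun: +$806.34 − $5,230.17 → -$806.34
  Jul: +$806.34 → $0.00
Lowest trial balance = -$806.34 (Jun)
Initial deposit = cushion − low point = $1,612.68 − (-$806.34) = $2,419.02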